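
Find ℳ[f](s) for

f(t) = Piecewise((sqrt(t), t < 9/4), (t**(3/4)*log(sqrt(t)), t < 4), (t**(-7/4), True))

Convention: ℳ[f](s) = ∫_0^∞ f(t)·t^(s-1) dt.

back out the power substitution: t on [0, 3/2); t**(3/2)*log(t) on [3/2, 2); t**(-7/2) on [2, ∞)
the shared t-power comes off first: sqrt(t) on [0, 3/2); t*log(t) on [3/2, 2); t**(-4) on [2, ∞)
cuts at 9/4, 4: linearity sums the 3 kernel integrals
for t in [0, 9/4): the term is ∫ sqrt(t)·t^(s-1)
on [9/4, 4) integrate f = t**(3/4)*log(sqrt(t)) against the kernel
piece [4, ∞): integrate t**(-7/4) against the kernel

2**(-2*s - 3/2)*(32*16**s*(2*s + 1)*(4*s - 7)*(4*s + 1)*log(2) + 64*16**s*(2*s + 1)*(4*s - 7)*log(2) - 16**s*(2*s + 1)*(16*s + (4*s + 1)**2 + 8) - 2**(4*s + 6)*(2*s + 1)*(4*s - 7) + 3**(2*s + 1/2)*(2*s + 1)*(4*s - 7)*(4*s + 1)*(-12*log(3) + 12*log(2)) + 3**(2*s + 1/2)*(2*s + 1)*(4*s - 7)*(-24*log(3) + 24*log(2)) + 2*3**(2*s + 1/2)*sqrt(6)*(4*s - 7)*(16*s + (4*s + 1)**2 + 8) + 8*3**(2*s + 3/2)*(2*s + 1)*(4*s - 7))/((2*s + 1)*(4*s - 7)*(16*s + (4*s + 1)**2 + 8))
  -1/2 < Re(s) < 7/4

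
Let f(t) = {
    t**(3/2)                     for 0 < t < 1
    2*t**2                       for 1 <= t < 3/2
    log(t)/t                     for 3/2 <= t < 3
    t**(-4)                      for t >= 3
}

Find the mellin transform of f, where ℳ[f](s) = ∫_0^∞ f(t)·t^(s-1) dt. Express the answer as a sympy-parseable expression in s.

(324*2**s*(s - 4)*(s + 2)*(s**2 - 2*s + 1) - 324*2**s*(s - 4)*(2*s + 3)*(s**2 - 2*s + 1) - 108*3**s*s*(s - 4)*(s + 2)*(2*s + 3)*log(3) + 108*3**s*s*(s - 4)*(s + 2)*(2*s + 3)*log(2) - 108*3**s*(s - 4)*(s + 2)*(2*s + 3)*log(2) + 108*3**s*(s - 4)*(s + 2)*(2*s + 3) + 108*3**s*(s - 4)*(s + 2)*(2*s + 3)*log(3) + 729*3**s*(s - 4)*(2*s + 3)*(s**2 - 2*s + 1) + 54*6**s*s*(s - 4)*(s + 2)*(2*s + 3)*log(3) - 54*6**s*(s - 4)*(s + 2)*(2*s + 3)*log(3) - 54*6**s*(s - 4)*(s + 2)*(2*s + 3) - 2*6**s*(s + 2)*(2*s + 3)*(s**2 - 2*s + 1))/(162*2**s*(s - 4)*(s + 2)*(2*s + 3)*(s**2 - 2*s + 1))
  -3/2 < Re(s) < 4

split f at 1, 3/2, 3: ℳ[f](s) collects 4 kernel integrals
over [0, 1), the kernel integral of t**(3/2) enters the sum
∫ over [1, 3/2) of 2*t**2·t^(s-1) joins the sum
on [3/2, 3) integrate f = log(t)/t against the kernel
the [3, ∞) slice contributes ∫ t**(-4)·t^(s-1) dt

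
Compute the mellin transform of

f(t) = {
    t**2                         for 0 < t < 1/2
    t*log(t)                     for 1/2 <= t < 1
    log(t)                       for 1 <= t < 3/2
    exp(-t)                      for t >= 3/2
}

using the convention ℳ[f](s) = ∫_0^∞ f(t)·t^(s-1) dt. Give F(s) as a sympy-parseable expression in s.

(4*2**s*s**2*(s + 2)*(s**2 + 2*s + 1)*uppergamma(s, 3/2) - 4*2**s*s**2*(s + 2) + 4*2**s*(s + 2)*(s**2 + 2*s + 1) + 3**s*s*(s + 2)*(-4*log(2) + 4*log(3))*(s**2 + 2*s + 1) - 4*3**s*(s + 2)*(s**2 + 2*s + 1) + s**3*(s + 2)*log(4) + s**2*(s + 2)*log(4) + 2*s**2*(s + 2) + s**2*(s**2 + 2*s + 1))/(4*2**s*s**2*(s + 2)*(s**2 + 2*s + 1))
  Re(s) > -2

treat the 4 regions marked off by 1/2, 1, 3/2 separately and sum
on [0, 1/2) integrate f = t**2 against the kernel
piece [1/2, 1): integrate t*log(t) against the kernel
between 1 and 3/2 the integrand is log(t)·t^(s-1)
∫ exp(-t)·t^(s-1) over [3/2, ∞)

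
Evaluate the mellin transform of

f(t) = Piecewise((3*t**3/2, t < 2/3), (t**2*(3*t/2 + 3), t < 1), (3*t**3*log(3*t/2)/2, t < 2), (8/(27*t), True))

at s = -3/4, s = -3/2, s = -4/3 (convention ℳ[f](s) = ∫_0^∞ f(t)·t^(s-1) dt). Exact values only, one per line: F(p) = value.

F(-3/4) = -8*2**(1/4)*3**(3/4)/15 - 8*2**(1/4)/7 - 2*log(3)/3 + 2*log(2)/3 + 454/135 + 8*2**(1/4)*log(3)/3
F(-3/2) = -2*sqrt(6) - 178*sqrt(2)/135 + log(2*3**(-1 + 2*sqrt(2))) + 23/3
F(-4/3) = -3*2**(2/3)*3**(1/3)/2 - 1676*2**(2/3)/1575 - 9*log(3)/10 + 9*log(2)/10 + 9*2**(2/3)*log(3)/5 + 297/50

strip the shared t-power: 3*t/2 on [0, 2/3); 3*t/2 + 3 on [2/3, 1); 3*t*log(3*t/2)/2 on [1, 2); …
back out the common scale on t: t on [0, 1); t + 3 on [1, 3/2); t*log(t) on [3/2, 3); …
summing 4 kernel integrals split by 2/3, 1, 2 yields ℳ[f](s)
[0, 2/3) adds the kernel integral of 3*t**3/2
between 2/3 and 1 the integrand is t**2*(3*t/2 + 3)·t^(s-1)
[1, 2) adds the kernel integral of 3*t**3*log(3*t/2)/2
the [2, ∞) slice contributes ∫ 8/(27*t)·t^(s-1) dt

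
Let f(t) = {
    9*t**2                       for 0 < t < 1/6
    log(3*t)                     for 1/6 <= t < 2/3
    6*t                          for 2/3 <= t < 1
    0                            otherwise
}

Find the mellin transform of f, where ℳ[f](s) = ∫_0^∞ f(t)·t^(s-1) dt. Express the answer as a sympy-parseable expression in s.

peel off the common scale on t: t**2 on [0, 1/2); log(t) on [1/2, 2); 2*t on [2, 3)
summing 3 kernel integrals split by 1/6, 2/3 yields ℳ[f](s)
the [0, 1/6) slice contributes ∫ 9*t**2·t^(s-1) dt
for t in [1/6, 2/3): the term is ∫ log(3*t)·t^(s-1)
[2/3, 1) adds the kernel integral of 6*t

(-16*2**(2*s)*s**2*(s + 2) + 4*2**(2*s)*s*(s + 1)*(s + 2)*log(2) - 4*2**(2*s)*(s + 1)*(s + 2) + 24*6**s*s**2*(s + 2) + s**2*(s + 1) + 4*s*(s + 1)*(s + 2)*log(2) + 4*(s + 1)*(s + 2))/(4*6**s*s**2*(s + 1)*(s + 2))
  Re(s) > -2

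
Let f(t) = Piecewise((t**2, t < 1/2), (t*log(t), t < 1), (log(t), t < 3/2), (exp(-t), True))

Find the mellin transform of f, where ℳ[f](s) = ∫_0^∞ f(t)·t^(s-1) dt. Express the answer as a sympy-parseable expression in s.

(4*2**s*s**2*(s + 2)*(s**2 + 2*s + 1)*uppergamma(s, 3/2) - 4*2**s*s**2*(s + 2) + 4*2**s*(s + 2)*(s**2 + 2*s + 1) + 3**s*s*(s + 2)*(-4*log(2) + 4*log(3))*(s**2 + 2*s + 1) - 4*3**s*(s + 2)*(s**2 + 2*s + 1) + s**3*(s + 2)*log(4) + s**2*(s + 2)*log(4) + 2*s**2*(s + 2) + s**2*(s**2 + 2*s + 1))/(4*2**s*s**2*(s + 2)*(s**2 + 2*s + 1))
  Re(s) > -2

integrate the 4 segments split at 1/2, 1, 3/2, then add the results
on [0, 1/2) integrate f = t**2 against the kernel
over [1/2, 1), the kernel integral of t*log(t) enters the sum
piece [1, 3/2): integrate log(t) against the kernel
between 3/2 and ∞ the integrand is exp(-t)·t^(s-1)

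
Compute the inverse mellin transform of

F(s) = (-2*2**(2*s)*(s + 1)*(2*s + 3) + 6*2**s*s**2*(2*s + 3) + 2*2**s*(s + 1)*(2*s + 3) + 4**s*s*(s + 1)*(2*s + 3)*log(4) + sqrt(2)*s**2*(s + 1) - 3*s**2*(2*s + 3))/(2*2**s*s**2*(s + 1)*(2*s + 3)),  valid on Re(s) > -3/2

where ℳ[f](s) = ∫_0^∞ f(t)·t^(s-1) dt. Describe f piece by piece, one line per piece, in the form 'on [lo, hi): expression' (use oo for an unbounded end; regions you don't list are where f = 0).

on [0, 1/2): t**(3/2)
on [1/2, 1): 3*t
on [1, 2): log(t)

linearity at 1/2, 1 turns ℳ[f](s) into 3 summed integrals
∫ over [0, 1/2) of t**(3/2)·t^(s-1) joins the sum
on [1/2, 1) integrate f = 3*t against the kernel
on [1, 2): add ∫ log(t)·t^(s-1) dt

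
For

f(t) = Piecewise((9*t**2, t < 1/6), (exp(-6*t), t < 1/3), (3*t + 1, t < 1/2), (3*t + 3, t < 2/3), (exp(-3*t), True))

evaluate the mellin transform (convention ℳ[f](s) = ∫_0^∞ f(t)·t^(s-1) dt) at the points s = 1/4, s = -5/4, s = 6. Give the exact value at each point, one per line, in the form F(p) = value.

F(1/4) = 6**(3/4)*(-360*3**(1/4) - 216*2**(1/4) - 45*uppergamma(1/4, 2) + 45*2**(1/4)*uppergamma(1/4, 2) + 5 + 45*uppergamma(1/4, 1) + 612*sqrt(2))/270
F(-5/4) = 6**(1/4)*(-234*sqrt(2) - 180*uppergamma(-5/4, 2) + 45*2**(3/4)*uppergamma(-5/4, 2) + 180*uppergamma(-5/4, 1) + 60 + 32*3**(3/4) + 216*2**(3/4))/30
F(6) = (219072*E + 1986101*exp(2) + 36916992)*exp(-2)/31352832

peel off the common scale on t: t**2 on [0, 1/2); exp(-2*t) on [1/2, 1); t + 1 on [1, 3/2); …
decompose at 1/6, 1/3, 1/2, 2/3; ℳ[f](s) sums the 5 pieces' integrals
segment [0, 1/6) carries 9*t**2; integrate it
∫ exp(-6*t)·t^(s-1) over [1/6, 1/3)
for t in [1/3, 1/2): the term is ∫ (3*t + 1)·t^(s-1)
on [1/2, 2/3): add ∫ (3*t + 3)·t^(s-1) dt
segment 2/3 to ∞ holds exp(-3*t); add its integral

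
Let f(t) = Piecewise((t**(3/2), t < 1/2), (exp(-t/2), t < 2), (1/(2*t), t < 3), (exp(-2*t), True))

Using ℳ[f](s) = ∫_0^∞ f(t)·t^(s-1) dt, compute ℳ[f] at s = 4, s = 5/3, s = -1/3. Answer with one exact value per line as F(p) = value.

F(4) = -256*exp(-1) + sqrt(2)/352 + 183*exp(-6)/8 + 19/6 + 493*exp(-1/4)/4
F(5/3) = -2*2**(2/3)*uppergamma(5/3, 1) - 3*2**(2/3)/4 + 2**(1/3)*uppergamma(5/3, 6)/4 + 3*2**(5/6)/152 + 3*3**(2/3)/4 + 2*2**(2/3)*uppergamma(5/3, 1/4)
F(-1/3) = -2**(2/3)*uppergamma(-1/3, 1)/2 - 3**(2/3)/24 + 2**(1/3)*uppergamma(-1/3, 6) + 3*2**(2/3)/32 + 3*2**(5/6)/14 + 2**(2/3)*uppergamma(-1/3, 1/4)/2

slice at 1/2, 2, 3, transform all 4 pieces, and sum them
piece [0, 1/2): integrate t**(3/2) against the kernel
∫ over [1/2, 2) of exp(-t/2)·t^(s-1) joins the sum
∫ over [2, 3) of 1/(2*t)·t^(s-1) joins the sum
for t in [3, ∞): the term is ∫ exp(-2*t)·t^(s-1)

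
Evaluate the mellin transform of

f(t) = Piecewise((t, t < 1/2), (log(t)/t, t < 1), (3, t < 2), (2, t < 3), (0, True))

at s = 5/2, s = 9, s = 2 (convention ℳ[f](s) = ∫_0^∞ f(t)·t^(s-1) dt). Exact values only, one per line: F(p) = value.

f breaks at 1/2, 1, 2 into 4 integrals to sum
segment [0, 1/2) carries t; integrate it
∫ over [1/2, 1) of log(t)/t·t^(s-1) joins the sum
∫ over [1, 2) of 3·t^(s-1) joins the sum
on [2, 3): add ∫ 2·t^(s-1) dt

F(5/2) = sqrt(2)*(-2072*sqrt(2) + 420*log(2) + 4357 + 9072*sqrt(6))/2520
F(9) = log(2)/2048 + 3266548597/737280
F(2) = log(2)/2 + 217/24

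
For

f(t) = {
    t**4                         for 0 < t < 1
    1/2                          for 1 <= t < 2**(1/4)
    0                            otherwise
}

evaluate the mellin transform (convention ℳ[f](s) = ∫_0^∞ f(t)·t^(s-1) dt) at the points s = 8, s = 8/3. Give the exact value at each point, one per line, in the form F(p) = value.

peel off the power substitution: t**2 on [0, 1); 1/2 on [1, sqrt(2))
reversing the power substitution: t on [0, 1); 1/2 on [1, 2)
breakpoints 1: one integral from each of the 2 segments
on [0, 1) integrate f = t**4 against the kernel
on [1, 2**(1/4)): add ∫ 1/2·t^(s-1) dt

F(8) = 13/48
F(8/3) = -3/80 + 3*2**(2/3)/16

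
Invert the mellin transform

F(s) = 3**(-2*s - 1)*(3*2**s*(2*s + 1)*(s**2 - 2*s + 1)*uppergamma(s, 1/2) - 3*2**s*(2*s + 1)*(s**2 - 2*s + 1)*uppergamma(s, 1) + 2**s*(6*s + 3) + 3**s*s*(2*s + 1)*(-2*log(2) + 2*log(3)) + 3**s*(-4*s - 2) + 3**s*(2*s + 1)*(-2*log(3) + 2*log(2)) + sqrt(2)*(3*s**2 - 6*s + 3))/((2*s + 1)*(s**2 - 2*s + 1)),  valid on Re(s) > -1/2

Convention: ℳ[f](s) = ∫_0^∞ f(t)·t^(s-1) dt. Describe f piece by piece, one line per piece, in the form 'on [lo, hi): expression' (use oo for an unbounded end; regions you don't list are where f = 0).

reversing the common scale on t: sqrt(3)*sqrt(t) on [0, 1/6); exp(-3*t) on [1/6, 1/3); log(3*t)/(3*t) on [1/3, 1/2)
back out the common scale on t: sqrt(t) on [0, 1/2); exp(-t) on [1/2, 1); log(t)/t on [1, 3/2)
split f at 1/9, 2/9: ℳ[f](s) collects 3 kernel integrals
∫ over [0, 1/9) of 3*sqrt(2)*sqrt(t)/2·t^(s-1) joins the sum
the [1/9, 2/9) slice contributes ∫ exp(-9*t/2)·t^(s-1) dt
segment [2/9, 1/3) carries 2*log(9*t/2)/(9*t); integrate it

on [0, 1/9): 3*sqrt(2)*sqrt(t)/2
on [1/9, 2/9): exp(-9*t/2)
on [2/9, 1/3): 2*log(9*t/2)/(9*t)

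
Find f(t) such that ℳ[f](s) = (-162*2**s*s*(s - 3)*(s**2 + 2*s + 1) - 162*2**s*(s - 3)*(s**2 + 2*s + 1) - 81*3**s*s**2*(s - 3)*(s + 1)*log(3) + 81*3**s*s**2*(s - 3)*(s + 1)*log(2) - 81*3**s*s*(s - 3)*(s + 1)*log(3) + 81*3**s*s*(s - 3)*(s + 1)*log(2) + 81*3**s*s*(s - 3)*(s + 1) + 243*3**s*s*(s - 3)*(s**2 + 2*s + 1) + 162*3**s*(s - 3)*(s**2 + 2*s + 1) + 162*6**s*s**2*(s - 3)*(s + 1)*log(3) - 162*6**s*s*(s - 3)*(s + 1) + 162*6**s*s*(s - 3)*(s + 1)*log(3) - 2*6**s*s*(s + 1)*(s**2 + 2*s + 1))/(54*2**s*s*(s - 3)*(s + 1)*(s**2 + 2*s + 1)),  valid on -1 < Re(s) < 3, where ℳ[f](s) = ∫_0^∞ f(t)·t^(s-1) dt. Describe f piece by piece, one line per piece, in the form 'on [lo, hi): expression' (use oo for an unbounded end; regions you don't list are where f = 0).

cuts at 1, 3/2, 3: linearity sums the 4 kernel integrals
over [0, 1), the kernel integral of t enters the sum
[1, 3/2) adds the kernel integral of (t + 3)
piece [3/2, 3): integrate t*log(t) against the kernel
the [3, ∞) slice contributes ∫ t**(-3)·t^(s-1) dt

on [0, 1): t
on [1, 3/2): t + 3
on [3/2, 3): t*log(t)
on [3, oo): t**(-3)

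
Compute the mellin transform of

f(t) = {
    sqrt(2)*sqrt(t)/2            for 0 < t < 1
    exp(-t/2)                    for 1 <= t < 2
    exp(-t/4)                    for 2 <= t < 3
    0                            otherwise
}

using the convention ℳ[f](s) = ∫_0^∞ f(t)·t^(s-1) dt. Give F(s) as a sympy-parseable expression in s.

the common scale on t comes off first: sqrt(t) on [0, 1/2); exp(-t) on [1/2, 1); exp(-t/2) on [1, 3/2)
integrate the 3 segments split at 1, 2, then add the results
∫ sqrt(2)*sqrt(t)/2·t^(s-1) over [0, 1)
piece [1, 2): integrate exp(-t/2) against the kernel
segment 2 to 3 holds exp(-t/4); add its integral

(2**s*(2*s + 1)*uppergamma(s, 1/2) - 2**s*(2*s + 1)*uppergamma(s, 1) + 4**s*(2*s + 1)*uppergamma(s, 1/2) - 4**s*(2*s + 1)*uppergamma(s, 3/4) + sqrt(2))/(2*s + 1)
  Re(s) > -1/2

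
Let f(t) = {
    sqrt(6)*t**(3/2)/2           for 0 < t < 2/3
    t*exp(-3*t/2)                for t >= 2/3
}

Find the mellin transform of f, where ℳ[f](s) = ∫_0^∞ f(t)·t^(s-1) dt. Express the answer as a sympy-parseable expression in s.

invert the shared t-power to get sqrt(6)*sqrt(t)/2 on [0, 2/3); exp(-3*t/2) on [2/3, ∞)
strip the common scale on t: sqrt(t) on [0, 1); exp(-t) on [1, ∞)
integrate the 2 segments split at 2/3, then add the results
on [0, 2/3) integrate f = sqrt(6)*t**(3/2)/2 against the kernel
segment 2/3 to ∞ holds t*exp(-3*t/2); add its integral

(2/3)**(s + 1)*((2*s + 3)*uppergamma(s + 1, 1) + 2)/(2*s + 3)
  Re(s) > -3/2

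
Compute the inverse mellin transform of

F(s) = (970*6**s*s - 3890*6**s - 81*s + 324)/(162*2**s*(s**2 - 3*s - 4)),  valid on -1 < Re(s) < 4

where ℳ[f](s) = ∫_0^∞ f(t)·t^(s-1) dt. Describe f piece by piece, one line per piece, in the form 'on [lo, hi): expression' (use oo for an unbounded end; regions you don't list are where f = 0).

breakpoints 1/2, 3: one integral from each of the 3 segments
[0, 1/2) adds the kernel integral of t
for t in [1/2, 3): the term is ∫ 2*t·t^(s-1)
segment [3, ∞) carries t**(-4); integrate it

on [0, 1/2): t
on [1/2, 3): 2*t
on [3, oo): t**(-4)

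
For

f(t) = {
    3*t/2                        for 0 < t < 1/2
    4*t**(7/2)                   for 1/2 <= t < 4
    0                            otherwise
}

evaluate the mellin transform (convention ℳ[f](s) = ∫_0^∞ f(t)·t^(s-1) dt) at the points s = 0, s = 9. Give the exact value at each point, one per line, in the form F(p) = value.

F(0) = 4117/28 - sqrt(2)/14
F(9) = 1099511627791/102400 - sqrt(2)/25600

summing 2 kernel integrals split by 1/2 yields ℳ[f](s)
[0, 1/2) adds the kernel integral of 3*t/2
for t in [1/2, 4): the term is ∫ 4*t**(7/2)·t^(s-1)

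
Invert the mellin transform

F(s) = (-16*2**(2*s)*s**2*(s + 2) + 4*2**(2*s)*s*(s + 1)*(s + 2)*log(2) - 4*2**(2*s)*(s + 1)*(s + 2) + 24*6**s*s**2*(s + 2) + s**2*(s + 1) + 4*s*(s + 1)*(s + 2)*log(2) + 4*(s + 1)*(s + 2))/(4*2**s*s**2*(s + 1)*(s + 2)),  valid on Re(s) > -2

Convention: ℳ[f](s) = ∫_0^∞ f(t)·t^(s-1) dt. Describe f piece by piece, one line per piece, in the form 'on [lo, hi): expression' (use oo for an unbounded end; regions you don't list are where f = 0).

integrate the 3 segments split at 1/2, 2, then add the results
the [0, 1/2) slice contributes ∫ t**2·t^(s-1) dt
segment 1/2 to 2 holds log(t); add its integral
segment 2 to 3 holds 2*t; add its integral

on [0, 1/2): t**2
on [1/2, 2): log(t)
on [2, 3): 2*t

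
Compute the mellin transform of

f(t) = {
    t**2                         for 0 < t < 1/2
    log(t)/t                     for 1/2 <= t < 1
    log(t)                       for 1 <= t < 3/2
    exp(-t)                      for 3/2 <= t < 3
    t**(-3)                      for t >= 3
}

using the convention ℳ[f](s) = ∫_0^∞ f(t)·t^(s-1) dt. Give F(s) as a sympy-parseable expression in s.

(108*2**s*s**2*(s - 3)*(s + 2)*(s**2 - 2*s + 1)*uppergamma(s, 3/2) - 108*2**s*s**2*(s - 3)*(s + 2)*(s**2 - 2*s + 1)*uppergamma(s, 3) - 108*2**s*s**2*(s - 3)*(s + 2) + 108*2**s*(s - 3)*(s + 2)*(s**2 - 2*s + 1) - 108*3**s*s*(s - 3)*(s + 2)*(s**2 - 2*s + 1)*log(2) + 108*3**s*s*(s - 3)*(s + 2)*(s**2 - 2*s + 1)*log(3) - 108*3**s*(s - 3)*(s + 2)*(s**2 - 2*s + 1) - 4*6**s*s**2*(s + 2)*(s**2 - 2*s + 1) + 216*s**3*(s - 3)*(s + 2)*log(2) - 216*s**2*(s - 3)*(s + 2)*log(2) + 216*s**2*(s - 3)*(s + 2) + 27*s**2*(s - 3)*(s**2 - 2*s + 1))/(108*2**s*s**2*(s - 3)*(s + 2)*(s**2 - 2*s + 1))
  -2 < Re(s) < 3

the 5 pieces separated at 1/2, 1, 3/2, 3 each add one integral
segment [0, 1/2) carries t**2; integrate it
piece [1/2, 1): integrate log(t)/t against the kernel
between 1 and 3/2 the integrand is log(t)·t^(s-1)
over [3/2, 3), the kernel integral of exp(-t) enters the sum
the [3, ∞) slice contributes ∫ t**(-3)·t^(s-1) dt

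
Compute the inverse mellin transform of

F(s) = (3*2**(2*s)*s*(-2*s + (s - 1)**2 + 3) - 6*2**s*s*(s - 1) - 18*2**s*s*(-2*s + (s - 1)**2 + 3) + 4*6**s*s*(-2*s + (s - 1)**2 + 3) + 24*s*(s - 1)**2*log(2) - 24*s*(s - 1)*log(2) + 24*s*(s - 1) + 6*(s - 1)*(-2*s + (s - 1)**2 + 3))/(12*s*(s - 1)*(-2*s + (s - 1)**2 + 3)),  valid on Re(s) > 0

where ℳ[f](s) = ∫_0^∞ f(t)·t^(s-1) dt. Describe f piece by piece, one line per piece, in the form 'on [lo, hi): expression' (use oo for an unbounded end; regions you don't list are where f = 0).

strip the shared t-power: t/2 on [0, 1); 2*log(t/2)/t on [1, 2); 3 on [2, 4); …
remove the common scale on t first: t on [0, 1/2); log(t)/t on [1/2, 1); 3 on [1, 2); …
integrate the 4 segments split at 1, 2, 4, then add the results
for t in [0, 1): the term is ∫ 1/2·t^(s-1)
on [1, 2) integrate f = 2*log(t/2)/t**2 against the kernel
∫ over [2, 4) of 3/t·t^(s-1) joins the sum
the [4, 6) slice contributes ∫ 2/t·t^(s-1) dt

on [0, 1): 1/2
on [1, 2): 2*log(t/2)/t**2
on [2, 4): 3/t
on [4, 6): 2/t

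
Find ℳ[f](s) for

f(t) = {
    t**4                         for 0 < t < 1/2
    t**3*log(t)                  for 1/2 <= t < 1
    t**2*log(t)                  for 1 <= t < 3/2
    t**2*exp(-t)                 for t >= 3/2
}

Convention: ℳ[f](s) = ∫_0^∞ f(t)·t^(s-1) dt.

(16*2**s*(s + 2)**2*(s + 4)*(2*s + (s + 2)**2 + 5)*uppergamma(s + 2, 3/2) - 16*2**s*(s + 2)**2*(s + 4) + 16*2**s*(s + 4)*(2*s + (s + 2)**2 + 5) + 3**s*(s + 2)*(s + 4)*(-36*log(2) + 36*log(3))*(2*s + (s + 2)**2 + 5) - 36*3**s*(s + 4)*(2*s + (s + 2)**2 + 5) + (s + 2)**3*(s + 4)*log(4) + (s + 2)**2*(s + 4)*log(4) + 2*(s + 2)**2*(s + 4) + (s + 2)**2*(2*s + (s + 2)**2 + 5))/(16*2**s*(s + 2)**2*(s + 4)*(2*s + (s + 2)**2 + 5))
  Re(s) > -4

peel off the shared t-power: t**2 on [0, 1/2); t*log(t) on [1/2, 1); log(t) on [1, 3/2); …
f breaks at 1/2, 1, 3/2 into 4 integrals to sum
[0, 1/2) adds the kernel integral of t**4
over [1/2, 1), the kernel integral of t**3*log(t) enters the sum
on [1, 3/2): add ∫ t**2*log(t)·t^(s-1) dt
on [3/2, ∞): add ∫ t**2*exp(-t)·t^(s-1) dt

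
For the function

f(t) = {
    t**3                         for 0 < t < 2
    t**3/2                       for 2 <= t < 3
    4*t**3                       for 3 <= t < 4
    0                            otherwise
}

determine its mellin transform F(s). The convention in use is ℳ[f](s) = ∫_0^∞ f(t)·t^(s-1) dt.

(512*2**(2*s) + 8*2**s - 189*3**s)/(2*(s + 3))
  Re(s) > -3

slice at 2, 3, transform all 3 pieces, and sum them
on [0, 2): add ∫ t**3·t^(s-1) dt
on [2, 3): add ∫ t**3/2·t^(s-1) dt
piece [3, 4): integrate 4*t**3 against the kernel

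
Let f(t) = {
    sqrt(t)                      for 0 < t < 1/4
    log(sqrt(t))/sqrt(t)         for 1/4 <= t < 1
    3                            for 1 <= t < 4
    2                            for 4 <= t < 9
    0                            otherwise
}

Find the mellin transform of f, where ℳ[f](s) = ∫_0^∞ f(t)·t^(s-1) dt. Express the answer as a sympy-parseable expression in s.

(16**s*(2*s + 1)*(4*s**2 - 4*s + 1) - 2**(2*s + 1)*s*(2*s + 1) + 2*36**s*(2*s + 1)*(4*s**2 - 4*s + 1) - 3*4**s*(2*s + 1)*(4*s**2 - 4*s + 1) + 8*s**2*(2*s + 1)*log(2) - 4*s*(2*s + 1)*log(2) + 4*s*(2*s + 1) + s*(4*s**2 - 4*s + 1))/(4**s*s*(2*s + 1)*(4*s**2 - 4*s + 1))
  Re(s) > -1/2

undo the power substitution: t on [0, 1/2); log(t)/t on [1/2, 1); 3 on [1, 2); …
decompose at 1/4, 1, 4; ℳ[f](s) sums the 4 pieces' integrals
segment 0 to 1/4 holds sqrt(t); add its integral
segment 1/4 to 1 holds log(sqrt(t))/sqrt(t); add its integral
over [1, 4), the kernel integral of 3 enters the sum
on [4, 9): add ∫ 2·t^(s-1) dt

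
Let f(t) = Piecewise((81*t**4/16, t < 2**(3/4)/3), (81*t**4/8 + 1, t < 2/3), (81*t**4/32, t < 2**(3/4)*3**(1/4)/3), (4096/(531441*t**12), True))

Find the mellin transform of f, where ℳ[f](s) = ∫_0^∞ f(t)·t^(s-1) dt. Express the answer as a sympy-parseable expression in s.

back out the common scale on t: t**4 on [0, 2**(3/4)/2); 2*t**4 + 1 on [2**(3/4)/2, 1); t**4/2 on [1, 2**(3/4)*3**(1/4)/2); …
remove the power substitution first: t**2 on [0, sqrt(2)/2); 2*t**2 + 1 on [sqrt(2)/2, 1); t**2/2 on [1, sqrt(6)/2); …
remove the power substitution first: t on [0, 1/2); 2*t + 1 on [1/2, 1); t/2 on [1, 3/2); …
f breaks at 2**(3/4)/3, 2/3, 2**(3/4)*3**(1/4)/3 into 4 integrals to sum
∫ 81*t**4/16·t^(s-1) over [0, 2**(3/4)/3)
segment 2**(3/4)/3 to 2/3 holds (81*t**4/8 + 1); add its integral
[2/3, 2**(3/4)*3**(1/4)/3) adds the kernel integral of 81*t**4/32
∫ 4096/(531441*t**12)·t^(s-1) over [2**(3/4)*3**(1/4)/3, ∞)

2**(3*s/4)*(270*2**(s/4)*s*(s - 12) + 432*2**(s/4)*(s - 12) + 81*3**(s/4)*s*(s - 12) - 32*3**(s/4)*s*(s + 4) - 162*s*(s - 12) - 432*s + 5184)/(108*3**s*s*(s - 12)*(s + 4))
  -4 < Re(s) < 12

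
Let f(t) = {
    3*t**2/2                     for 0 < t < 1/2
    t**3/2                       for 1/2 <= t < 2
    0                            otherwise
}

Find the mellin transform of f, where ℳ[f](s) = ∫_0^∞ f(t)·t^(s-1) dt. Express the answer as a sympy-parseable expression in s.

decompose at 1/2; ℳ[f](s) sums the 2 pieces' integrals
on [0, 1/2): add ∫ 3*t**2/2·t^(s-1) dt
piece [1/2, 2): integrate t**3/2 against the kernel

(64*2**(2*s)*(s + 2) + 5*s + 16)/(16*2**s*(s + 2)*(s + 3))
  Re(s) > -2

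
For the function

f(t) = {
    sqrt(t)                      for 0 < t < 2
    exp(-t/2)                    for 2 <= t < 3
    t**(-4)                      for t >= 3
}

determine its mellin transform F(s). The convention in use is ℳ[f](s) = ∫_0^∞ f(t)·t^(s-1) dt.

(2**s*(s - 4)*(2*s + 1)*uppergamma(s, 1) - 2**s*(s - 4)*(2*s + 1)*uppergamma(s, 3/2) + 2*2**(s + 1/2)*(s - 4) - 3**s*(2*s + 1)/81)/((s - 4)*(2*s + 1))
  -1/2 < Re(s) < 4

split f at 2, 3: ℳ[f](s) collects 3 kernel integrals
over [0, 2), the kernel integral of sqrt(t) enters the sum
segment 2 to 3 holds exp(-t/2); add its integral
on [3, ∞): add ∫ t**(-4)·t^(s-1) dt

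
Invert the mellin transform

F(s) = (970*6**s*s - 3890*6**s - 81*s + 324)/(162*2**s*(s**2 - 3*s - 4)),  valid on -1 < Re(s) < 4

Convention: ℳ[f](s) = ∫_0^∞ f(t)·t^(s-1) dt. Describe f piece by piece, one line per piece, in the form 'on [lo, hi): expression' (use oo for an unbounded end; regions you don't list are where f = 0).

on [0, 1/2): t
on [1/2, 3): 2*t
on [3, oo): t**(-4)

split f at 1/2, 3: ℳ[f](s) collects 3 kernel integrals
segment [0, 1/2) carries t; integrate it
∫ 2*t·t^(s-1) over [1/2, 3)
segment [3, ∞) carries t**(-4); integrate it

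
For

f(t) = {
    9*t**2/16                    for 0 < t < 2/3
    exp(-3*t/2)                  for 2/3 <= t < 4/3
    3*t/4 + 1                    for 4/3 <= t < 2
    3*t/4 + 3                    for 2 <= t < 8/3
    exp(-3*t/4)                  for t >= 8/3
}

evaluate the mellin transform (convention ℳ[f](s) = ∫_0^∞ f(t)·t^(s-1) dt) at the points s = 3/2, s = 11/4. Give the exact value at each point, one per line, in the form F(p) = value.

the common scale on t comes off first: 9*t**2/4 on [0, 1/3); exp(-3*t) on [1/3, 2/3); 3*t/2 + 1 on [2/3, 1); …
reversing the common scale on t: t**2 on [0, 1/2); exp(-2*t) on [1/2, 1); t + 1 on [1, 3/2); …
linearity at 2/3, 4/3, 2, 8/3 turns ℳ[f](s) into 5 summed integrals
segment 0 to 2/3 holds 9*t**2/16; add its integral
[2/3, 4/3) adds the kernel integral of exp(-3*t/2)
∫ (3*t/4 + 1)·t^(s-1) over [4/3, 2)
between 2 and 8/3 the integrand is (3*t/4 + 3)·t^(s-1)
on [8/3, ∞): add ∫ exp(-3*t/4)·t^(s-1) dt

F(3/2) = sqrt(6)*(210*E + 210*sqrt(2)*(-1 + sqrt(pi)*exp(2)*erfc(sqrt(2)) + 2*sqrt(2)) + (-840*sqrt(3) - 448*sqrt(2) - 105*sqrt(pi)*erfc(sqrt(2)) + 105*sqrt(pi)*erfc(1) + 4719)*exp(2))*exp(-2)/945
F(11/4) = 4*2**(3/4)*3**(1/4)*(-20520*3**(3/4) - 7904*2**(3/4) - 3135*uppergamma(11/4, 2) + 165 + 3135*uppergamma(11/4, 1) + 12540*2**(3/4)*uppergamma(11/4, 2) + 162944*sqrt(2))/84645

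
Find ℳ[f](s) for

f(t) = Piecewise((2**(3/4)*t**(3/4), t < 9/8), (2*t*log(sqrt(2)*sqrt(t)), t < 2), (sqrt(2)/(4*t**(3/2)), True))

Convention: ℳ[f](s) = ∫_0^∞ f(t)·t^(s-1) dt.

(32*16**s*(2*s - 3)*(2*s + 1)*(4*s + 3)*log(2) + 32*16**s*(2*s - 3)*(4*s + 3)*log(2) - 16**s*(4*s + 3)*(4*s + (2*s + 1)**2 + 3) - 32*2**(4*s)*(2*s - 3)*(4*s + 3) + 18*3**(2*s)*(2*s - 3)*(4*s + 3) + 12*3**(2*s)*sqrt(6)*(2*s - 3)*(4*s + (2*s + 1)**2 + 3) + 9**s*(2*s - 3)*(2*s + 1)*(4*s + 3)*(-18*log(3) + 18*log(2)) + 9**s*(2*s - 3)*(4*s + 3)*(-18*log(3) + 18*log(2)))/(4*2**(3*s)*(2*s - 3)*(4*s + 3)*(4*s + (2*s + 1)**2 + 3))
  -3/4 < Re(s) < 3/2

undo the common scale on t: t**(3/4) on [0, 9/4); t*log(sqrt(t)) on [9/4, 4); t**(-3/2) on [4, ∞)
back out the power substitution: t**(3/2) on [0, 3/2); t**2*log(t) on [3/2, 2); t**(-3) on [2, ∞)
peel off the shared t-power: sqrt(t) on [0, 3/2); t*log(t) on [3/2, 2); t**(-4) on [2, ∞)
treat the 3 regions marked off by 9/8, 2 separately and sum
for t in [0, 9/8): the term is ∫ 2**(3/4)*t**(3/4)·t^(s-1)
[9/8, 2) adds the kernel integral of 2*t*log(sqrt(2)*sqrt(t))
segment 2 to ∞ holds sqrt(2)/(4*t**(3/2)); add its integral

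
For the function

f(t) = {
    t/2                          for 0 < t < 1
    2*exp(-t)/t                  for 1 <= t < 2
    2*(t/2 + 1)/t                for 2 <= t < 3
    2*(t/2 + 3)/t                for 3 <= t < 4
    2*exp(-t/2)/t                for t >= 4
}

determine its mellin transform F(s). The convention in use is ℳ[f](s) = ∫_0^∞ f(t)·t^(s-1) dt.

(6*2**s*s*(s - 1)*(s + 1)*uppergamma(s - 1, 2) - 12*2**s*(s - 1)*(s + 1) - 6*2**s*(s + 1) - 8*3**s*(s - 1)*(s + 1) - 8*3**s*(s + 1) + 15*4**s*(s - 1)*(s + 1) + 9*4**s*(s + 1) + 12*s*(s - 1)*(s + 1)*uppergamma(s - 1, 1) - 12*s*(s - 1)*(s + 1)*uppergamma(s - 1, 2) + 3*s*(s - 1))/(6*s*(s - 1)*(s + 1))
  Re(s) > -1

remove the common scale on t first: t on [0, 1/2); exp(-2*t)/t on [1/2, 1); (t + 1)/t on [1, 3/2); …
undo the shared t-power: t**2 on [0, 1/2); exp(-2*t) on [1/2, 1); t + 1 on [1, 3/2); …
along the cuts 1, 2, 3, 4, ℳ[f](s) splits into 5 integrals
on [0, 1) integrate f = t/2 against the kernel
piece [1, 2): integrate 2*exp(-t)/t against the kernel
between 2 and 3 the integrand is 2*(t/2 + 1)/t·t^(s-1)
the [3, 4) slice contributes ∫ 2*(t/2 + 3)/t·t^(s-1) dt
the [4, ∞) slice contributes ∫ 2*exp(-t/2)/t·t^(s-1) dt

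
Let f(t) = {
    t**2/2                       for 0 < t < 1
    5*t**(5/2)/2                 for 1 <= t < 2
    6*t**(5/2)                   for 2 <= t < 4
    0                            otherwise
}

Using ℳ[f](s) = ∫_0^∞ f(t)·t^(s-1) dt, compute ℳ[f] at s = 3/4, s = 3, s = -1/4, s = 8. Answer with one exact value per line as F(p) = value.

split f at 1, 2: ℳ[f](s) collects 3 kernel integrals
piece [0, 1): integrate t**2/2 against the kernel
∫ over [1, 2) of 5*t**(5/2)/2·t^(s-1) joins the sum
segment 2 to 4 holds 6*t**(5/2); add its integral

F(3/4) = -112*2**(1/4)/13 - 84/143 + 1536*sqrt(2)/13
F(3) = 245721/110 - 224*sqrt(2)/11
F(-1/4) = -56*2**(1/4)/9 - 52/63 + 128*sqrt(2)/3
F(8) = 71902343/60 - 1024*sqrt(2)/3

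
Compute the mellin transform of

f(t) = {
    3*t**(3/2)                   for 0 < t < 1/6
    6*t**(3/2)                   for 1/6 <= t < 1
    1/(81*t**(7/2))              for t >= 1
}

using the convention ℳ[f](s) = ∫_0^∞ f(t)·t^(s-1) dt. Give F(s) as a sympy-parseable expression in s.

back out the shared t-power: 3*t on [0, 1/6); 6*t on [1/6, 1); 1/(81*t**4) on [1, ∞)
invert the common scale on t to get t on [0, 1/2); 2*t on [1/2, 3); t**(-4) on [3, ∞)
split f at 1/6, 1: ℳ[f](s) collects 3 kernel integrals
on [0, 1/6): add ∫ 3*t**(3/2)·t^(s-1) dt
∫ over [1/6, 1) of 6*t**(3/2)·t^(s-1) joins the sum
[1, ∞) adds the kernel integral of 1/(81*t**(7/2))

(189*6**(1/2 - s) - 9*6**(3/2 - s)*s + 3880*s - 13620)/(162*(4*s**2 - 8*s - 21))
  -3/2 < Re(s) < 7/2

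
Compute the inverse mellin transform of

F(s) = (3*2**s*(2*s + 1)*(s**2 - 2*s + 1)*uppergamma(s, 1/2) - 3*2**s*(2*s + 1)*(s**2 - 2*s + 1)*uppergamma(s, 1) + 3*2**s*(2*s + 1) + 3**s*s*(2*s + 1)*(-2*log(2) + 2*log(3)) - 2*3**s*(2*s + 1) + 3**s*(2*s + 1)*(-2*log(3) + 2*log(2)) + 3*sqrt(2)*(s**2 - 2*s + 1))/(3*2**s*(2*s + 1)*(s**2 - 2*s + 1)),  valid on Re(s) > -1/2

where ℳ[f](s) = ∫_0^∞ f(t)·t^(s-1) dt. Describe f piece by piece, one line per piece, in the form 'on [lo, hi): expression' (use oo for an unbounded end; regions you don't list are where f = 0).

on [0, 1/2): sqrt(t)
on [1/2, 1): exp(-t)
on [1, 3/2): log(t)/t

decompose at 1/2, 1; ℳ[f](s) sums the 3 pieces' integrals
∫ sqrt(t)·t^(s-1) over [0, 1/2)
the [1/2, 1) slice contributes ∫ exp(-t)·t^(s-1) dt
segment [1, 3/2) carries log(t)/t; integrate it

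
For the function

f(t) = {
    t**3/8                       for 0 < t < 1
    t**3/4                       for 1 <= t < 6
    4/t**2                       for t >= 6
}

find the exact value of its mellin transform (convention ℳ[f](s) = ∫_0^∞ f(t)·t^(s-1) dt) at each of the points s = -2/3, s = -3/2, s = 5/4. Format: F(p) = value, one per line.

invert the common scale on t to get t**3 on [0, 1/2); 2*t**3 on [1/2, 3); t**(-2) on [3, ∞)
invert the shared t-power to get t on [0, 1/2); 2*t on [1/2, 3); t**(-4) on [3, ∞)
cuts at 1, 6: linearity sums the 3 kernel integrals
segment 0 to 1 holds t**3/8; add its integral
∫ over [1, 6) of t**3/4·t^(s-1) joins the sum
for t in [6, ∞): the term is ∫ 4/t**2·t^(s-1)

F(-2/3) = -3/56 + 3895*6**(1/3)/1008
F(-3/2) = -1/12 + 1135*sqrt(6)/1134
F(5/4) = -1/34 + 11800*6**(1/4)/153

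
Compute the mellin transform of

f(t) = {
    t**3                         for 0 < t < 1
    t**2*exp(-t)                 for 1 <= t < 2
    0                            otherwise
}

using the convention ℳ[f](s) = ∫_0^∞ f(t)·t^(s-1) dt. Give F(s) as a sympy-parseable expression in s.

((s + 3)*uppergamma(s + 2, 1) - (s + 3)*uppergamma(s + 2, 2) + 1)/(s + 3)
  Re(s) > -3

peel off the shared t-power: t on [0, 1); exp(-t) on [1, 2)
breakpoints 1: one integral from each of the 2 segments
piece [0, 1): integrate t**3 against the kernel
over [1, 2), the kernel integral of t**2*exp(-t) enters the sum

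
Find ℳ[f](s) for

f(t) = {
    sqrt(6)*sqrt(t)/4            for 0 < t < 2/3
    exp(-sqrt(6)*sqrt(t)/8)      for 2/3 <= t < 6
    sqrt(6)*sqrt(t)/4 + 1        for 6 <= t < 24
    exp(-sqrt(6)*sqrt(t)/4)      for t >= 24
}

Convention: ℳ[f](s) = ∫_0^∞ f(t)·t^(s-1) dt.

strip the common scale on t: sqrt(t)/2 on [0, 1); exp(-sqrt(t)/4) on [1, 9); sqrt(t)/2 + 1 on [9, 36); …
invert the power substitution to get t/2 on [0, 1); exp(-t/4) on [1, 3); t/2 + 1 on [3, 6); …
reversing the common scale on t: t on [0, 1/2); exp(-t/2) on [1/2, 3/2); t + 1 on [3/2, 3); …
the 4 pieces separated at 2/3, 6, 24 each add one integral
segment [0, 2/3) carries sqrt(6)*sqrt(t)/4; integrate it
[2/3, 6) adds the kernel integral of exp(-sqrt(6)*sqrt(t)/8)
over [6, 24), the kernel integral of (sqrt(6)*sqrt(t)/4 + 1) enters the sum
[24, ∞) adds the kernel integral of exp(-sqrt(6)*sqrt(t)/4)

(2/3)**s*(2**(2*s + 1)*s*(2*s + 1)*uppergamma(2*s, 3) + 2**(4*s + 1)*s*(2*s + 1)*uppergamma(2*s, 1/4) - 2**(4*s + 1)*s*(2*s + 1)*uppergamma(2*s, 3/4) + 8*36**s*s + 36**s - 5*9**s*s - 9**s + s)/(s*(2*s + 1))
  Re(s) > -1/2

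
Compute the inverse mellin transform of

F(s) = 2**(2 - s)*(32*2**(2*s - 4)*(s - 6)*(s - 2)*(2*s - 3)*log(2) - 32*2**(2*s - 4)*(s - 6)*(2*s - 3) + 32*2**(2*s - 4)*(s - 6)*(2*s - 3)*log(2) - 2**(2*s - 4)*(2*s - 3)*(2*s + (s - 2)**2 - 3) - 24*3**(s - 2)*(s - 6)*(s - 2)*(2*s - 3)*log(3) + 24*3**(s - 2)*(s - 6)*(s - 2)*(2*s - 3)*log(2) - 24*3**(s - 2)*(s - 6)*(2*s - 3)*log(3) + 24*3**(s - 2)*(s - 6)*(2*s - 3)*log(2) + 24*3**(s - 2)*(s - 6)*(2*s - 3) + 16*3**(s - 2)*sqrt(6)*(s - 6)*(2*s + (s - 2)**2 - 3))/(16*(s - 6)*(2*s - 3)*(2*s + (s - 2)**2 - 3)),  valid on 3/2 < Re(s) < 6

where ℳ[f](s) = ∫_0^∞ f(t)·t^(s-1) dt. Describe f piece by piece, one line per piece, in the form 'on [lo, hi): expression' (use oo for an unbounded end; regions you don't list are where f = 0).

peel off the shared t-power: 1/sqrt(t) on [0, 3/2); log(t) on [3/2, 2); t**(-5) on [2, ∞)
back out the shared t-power: sqrt(t) on [0, 3/2); t*log(t) on [3/2, 2); t**(-4) on [2, ∞)
integrate the 3 segments split at 3/2, 2, then add the results
piece [0, 3/2): integrate t**(-3/2) against the kernel
[3/2, 2) adds the kernel integral of log(t)/t
on [2, ∞): add ∫ t**(-6)·t^(s-1) dt

on [0, 3/2): t**(-3/2)
on [3/2, 2): log(t)/t
on [2, oo): t**(-6)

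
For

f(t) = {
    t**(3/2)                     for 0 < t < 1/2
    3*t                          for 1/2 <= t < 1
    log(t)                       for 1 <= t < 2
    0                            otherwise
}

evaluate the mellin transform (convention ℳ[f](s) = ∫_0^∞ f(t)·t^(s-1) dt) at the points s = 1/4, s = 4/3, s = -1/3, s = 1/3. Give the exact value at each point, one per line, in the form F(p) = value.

F(1/4) = -111*2**(1/4)/7 - 3*2**(3/4)/5 + 4*2**(1/4)*log(2) + 92/5
F(4/3) = -9*2**(1/3)/8 - 9*2**(2/3)/56 + 3*2**(1/6)/68 + 3*2**(1/3)*log(2)/2 + 207/112
F(-1/3) = -9*2**(2/3)/2 - 9*2**(1/3)/4 - 3*2**(2/3)*log(2)/2 + 3*2**(5/6)/14 + 27/2
F(1/3) = -9*2**(1/3) - 9*2**(2/3)/16 + 3*2**(1/6)/22 + 3*2**(1/3)*log(2) + 45/4

linearity at 1/2, 1 turns ℳ[f](s) into 3 summed integrals
on [0, 1/2): add ∫ t**(3/2)·t^(s-1) dt
segment [1/2, 1) carries 3*t; integrate it
[1, 2) adds the kernel integral of log(t)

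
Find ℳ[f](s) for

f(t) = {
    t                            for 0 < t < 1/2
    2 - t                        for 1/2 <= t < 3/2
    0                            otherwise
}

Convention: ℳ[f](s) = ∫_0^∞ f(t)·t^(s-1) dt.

(3**s*s + 4*3**s - 2*s - 4)/(2*2**s*s*(s + 1))
  Re(s) > -1

summing 2 kernel integrals split by 1/2 yields ℳ[f](s)
on [0, 1/2): add ∫ t·t^(s-1) dt
piece [1/2, 3/2): integrate (2 - t) against the kernel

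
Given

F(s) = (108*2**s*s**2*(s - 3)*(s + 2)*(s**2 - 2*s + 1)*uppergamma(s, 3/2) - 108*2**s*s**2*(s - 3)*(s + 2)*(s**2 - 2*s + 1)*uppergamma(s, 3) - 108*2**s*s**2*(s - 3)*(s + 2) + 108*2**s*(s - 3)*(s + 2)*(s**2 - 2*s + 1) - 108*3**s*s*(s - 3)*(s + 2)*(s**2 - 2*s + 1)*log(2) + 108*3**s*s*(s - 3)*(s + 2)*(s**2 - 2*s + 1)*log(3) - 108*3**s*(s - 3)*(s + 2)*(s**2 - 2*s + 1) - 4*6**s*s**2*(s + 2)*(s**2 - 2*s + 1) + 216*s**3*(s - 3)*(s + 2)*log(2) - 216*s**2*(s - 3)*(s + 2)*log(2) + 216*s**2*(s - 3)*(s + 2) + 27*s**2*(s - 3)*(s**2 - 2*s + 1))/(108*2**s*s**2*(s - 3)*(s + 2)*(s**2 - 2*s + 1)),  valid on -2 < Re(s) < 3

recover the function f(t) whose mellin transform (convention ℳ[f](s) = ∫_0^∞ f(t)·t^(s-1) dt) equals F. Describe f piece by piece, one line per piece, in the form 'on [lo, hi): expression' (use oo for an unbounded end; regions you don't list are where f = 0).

cuts at 1/2, 1, 3/2, 3: linearity sums the 5 kernel integrals
over [0, 1/2), the kernel integral of t**2 enters the sum
for t in [1/2, 1): the term is ∫ log(t)/t·t^(s-1)
∫ log(t)·t^(s-1) over [1, 3/2)
for t in [3/2, 3): the term is ∫ exp(-t)·t^(s-1)
piece [3, ∞): integrate t**(-3) against the kernel

on [0, 1/2): t**2
on [1/2, 1): log(t)/t
on [1, 3/2): log(t)
on [3/2, 3): exp(-t)
on [3, oo): t**(-3)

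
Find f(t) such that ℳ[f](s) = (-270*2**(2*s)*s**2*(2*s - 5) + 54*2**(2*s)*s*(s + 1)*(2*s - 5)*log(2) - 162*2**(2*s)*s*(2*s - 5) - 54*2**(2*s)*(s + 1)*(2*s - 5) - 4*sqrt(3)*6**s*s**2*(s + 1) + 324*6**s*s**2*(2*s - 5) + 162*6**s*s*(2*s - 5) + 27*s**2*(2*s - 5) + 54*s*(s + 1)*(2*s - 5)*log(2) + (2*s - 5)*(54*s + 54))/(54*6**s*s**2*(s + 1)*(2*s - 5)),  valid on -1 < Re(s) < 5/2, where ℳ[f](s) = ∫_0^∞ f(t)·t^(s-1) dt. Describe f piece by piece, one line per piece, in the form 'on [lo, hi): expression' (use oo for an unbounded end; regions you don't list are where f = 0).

peel off the common scale on t: t on [0, 1/2); log(t) on [1/2, 2); t + 3 on [2, 3); …
split f at 1/6, 2/3, 1: ℳ[f](s) collects 4 kernel integrals
segment 0 to 1/6 holds 3*t; add its integral
between 1/6 and 2/3 the integrand is log(3*t)·t^(s-1)
on [2/3, 1) integrate f = (3*t + 3) against the kernel
the [1, ∞) slice contributes ∫ sqrt(3)/(27*t**(5/2))·t^(s-1) dt

on [0, 1/6): 3*t
on [1/6, 2/3): log(3*t)
on [2/3, 1): 3*t + 3
on [1, oo): sqrt(3)/(27*t**(5/2))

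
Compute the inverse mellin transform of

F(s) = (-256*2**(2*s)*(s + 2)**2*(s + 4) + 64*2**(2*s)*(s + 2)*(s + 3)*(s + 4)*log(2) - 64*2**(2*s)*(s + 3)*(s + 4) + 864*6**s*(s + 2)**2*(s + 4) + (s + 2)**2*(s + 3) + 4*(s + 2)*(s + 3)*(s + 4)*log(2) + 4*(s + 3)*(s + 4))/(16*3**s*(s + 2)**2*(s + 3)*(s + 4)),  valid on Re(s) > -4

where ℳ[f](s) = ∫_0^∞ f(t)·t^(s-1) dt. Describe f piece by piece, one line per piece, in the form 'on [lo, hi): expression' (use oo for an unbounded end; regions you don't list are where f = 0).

strip the common scale on t: t**4 on [0, 1/2); t**2*log(t) on [1/2, 2); 2*t**3 on [2, 3)
strip the shared t-power: t**2 on [0, 1/2); log(t) on [1/2, 2); 2*t on [2, 3)
along the cuts 1/3, 4/3, ℳ[f](s) splits into 3 integrals
between 0 and 1/3 the integrand is 81*t**4/16·t^(s-1)
piece [1/3, 4/3): integrate 9*t**2*log(3*t/2)/4 against the kernel
on [4/3, 2): add ∫ 27*t**3/4·t^(s-1) dt

on [0, 1/3): 81*t**4/16
on [1/3, 4/3): 9*t**2*log(3*t/2)/4
on [4/3, 2): 27*t**3/4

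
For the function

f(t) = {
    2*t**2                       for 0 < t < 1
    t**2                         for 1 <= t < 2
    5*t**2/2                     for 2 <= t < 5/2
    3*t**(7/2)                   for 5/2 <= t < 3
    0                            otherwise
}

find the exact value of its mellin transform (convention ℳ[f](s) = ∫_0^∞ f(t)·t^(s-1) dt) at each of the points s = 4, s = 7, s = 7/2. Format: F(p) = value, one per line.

F(4) = -15625*sqrt(10)/128 + 65965/768 + 4374*sqrt(3)/5
F(7) = -9765625*sqrt(10)/7168 + 8980217/9216 + 118098*sqrt(3)/7
F(7/2) = -96*sqrt(2)/11 + 15625*sqrt(10)/704 + 6661555/9856

split f at 1, 2, 5/2: ℳ[f](s) collects 4 kernel integrals
between 0 and 1 the integrand is 2*t**2·t^(s-1)
between 1 and 2 the integrand is t**2·t^(s-1)
piece [2, 5/2): integrate 5*t**2/2 against the kernel
∫ over [5/2, 3) of 3*t**(7/2)·t^(s-1) joins the sum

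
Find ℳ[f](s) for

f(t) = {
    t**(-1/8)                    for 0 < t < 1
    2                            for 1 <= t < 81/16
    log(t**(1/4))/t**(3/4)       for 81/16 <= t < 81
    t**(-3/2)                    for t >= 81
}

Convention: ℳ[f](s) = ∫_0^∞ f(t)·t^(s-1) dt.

2**(2 - 4*s)*(1296*2**(4*s - 2)*s*(4*s - 6)*(-8*s + 4*(2*s - 1)**2 + 5) - 324*2**(4*s - 2)*(4*s - 6)*(8*s - 1)*(-8*s + 4*(2*s - 1)**2 + 5) - 864*3**(4*s - 2)*s*(2*s - 1)*(4*s - 6)*(8*s - 1)*log(3) + 864*3**(4*s - 2)*s*(2*s - 1)*(4*s - 6)*(8*s - 1)*log(2) - 432*3**(4*s - 2)*s*(4*s - 6)*(8*s - 1)*log(2) + 432*3**(4*s - 2)*s*(4*s - 6)*(8*s - 1) + 432*3**(4*s - 2)*s*(4*s - 6)*(8*s - 1)*log(3) + 729*3**(4*s - 2)*(4*s - 6)*(8*s - 1)*(-8*s + 4*(2*s - 1)**2 + 5) + 432*6**(4*s - 2)*s*(2*s - 1)*(4*s - 6)*(8*s - 1)*log(3) - 216*6**(4*s - 2)*s*(4*s - 6)*(8*s - 1)*log(3) - 216*6**(4*s - 2)*s*(4*s - 6)*(8*s - 1) - 8*6**(4*s - 2)*s*(8*s - 1)*(-8*s + 4*(2*s - 1)**2 + 5))/(162*s*(4*s - 6)*(8*s - 1)*(-8*s + 4*(2*s - 1)**2 + 5))
  1/8 < Re(s) < 3/2

back out the power substitution: t**(-1/4) on [0, 1); 2 on [1, 9/4); log(sqrt(t))/t**(3/2) on [9/4, 9); …
back out the shared t-power: t**(3/4) on [0, 1); 2*t on [1, 9/4); log(sqrt(t))/sqrt(t) on [9/4, 9); …
reversing the power substitution: t**(3/2) on [0, 1); 2*t**2 on [1, 3/2); log(t)/t on [3/2, 3); …
linearity at 1, 81/16, 81 turns ℳ[f](s) into 4 summed integrals
on [0, 1) integrate f = t**(-1/8) against the kernel
between 1 and 81/16 the integrand is 2·t^(s-1)
∫ over [81/16, 81) of log(t**(1/4))/t**(3/4)·t^(s-1) joins the sum
for t in [81, ∞): the term is ∫ t**(-3/2)·t^(s-1)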